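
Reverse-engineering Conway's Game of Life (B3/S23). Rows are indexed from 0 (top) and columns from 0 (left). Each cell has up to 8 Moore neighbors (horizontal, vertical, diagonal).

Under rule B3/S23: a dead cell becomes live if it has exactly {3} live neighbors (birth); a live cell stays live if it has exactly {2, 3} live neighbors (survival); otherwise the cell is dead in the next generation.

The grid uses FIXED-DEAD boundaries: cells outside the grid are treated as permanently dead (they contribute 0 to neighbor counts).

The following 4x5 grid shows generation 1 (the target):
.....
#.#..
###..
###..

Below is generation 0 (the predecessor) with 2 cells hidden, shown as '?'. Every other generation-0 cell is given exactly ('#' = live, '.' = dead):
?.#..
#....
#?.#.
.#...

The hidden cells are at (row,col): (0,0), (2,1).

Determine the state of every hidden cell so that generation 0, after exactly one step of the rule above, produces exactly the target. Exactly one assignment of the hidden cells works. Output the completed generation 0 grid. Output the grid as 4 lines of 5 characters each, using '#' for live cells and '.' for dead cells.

Hidden generation-0 cells (in order): (0,0), (2,1).
A hidden cell only influences target cells in its own 3x3 neighborhood. Try each of the 2^2 = 4 assignments, step the completed generation 0 forward once under B3/S23, and compare with the target:
  (0,0)=. (2,1)=. -> step gives (1,0)='.' but target has '#' -> reject
  (0,0)=. (2,1)=# -> step reproduces the target at every cell -> ACCEPT
  (0,0)=# (2,1)=. -> step gives (0,1)='#' but target has '.' -> reject
  (0,0)=# (2,1)=# -> step gives (0,1)='#' but target has '.' -> reject
Unique solution: (0,0)=dead, (2,1)=live.
Check: live-neighbor counts of every cell in the completed generation 0:
12010
24321
33301
32311
Applying B3/S23 to generation 0 with these counts gives:
.....
#.#..
###..
###..
which matches the target exactly.

Answer: ..#..
#....
##.#.
.#...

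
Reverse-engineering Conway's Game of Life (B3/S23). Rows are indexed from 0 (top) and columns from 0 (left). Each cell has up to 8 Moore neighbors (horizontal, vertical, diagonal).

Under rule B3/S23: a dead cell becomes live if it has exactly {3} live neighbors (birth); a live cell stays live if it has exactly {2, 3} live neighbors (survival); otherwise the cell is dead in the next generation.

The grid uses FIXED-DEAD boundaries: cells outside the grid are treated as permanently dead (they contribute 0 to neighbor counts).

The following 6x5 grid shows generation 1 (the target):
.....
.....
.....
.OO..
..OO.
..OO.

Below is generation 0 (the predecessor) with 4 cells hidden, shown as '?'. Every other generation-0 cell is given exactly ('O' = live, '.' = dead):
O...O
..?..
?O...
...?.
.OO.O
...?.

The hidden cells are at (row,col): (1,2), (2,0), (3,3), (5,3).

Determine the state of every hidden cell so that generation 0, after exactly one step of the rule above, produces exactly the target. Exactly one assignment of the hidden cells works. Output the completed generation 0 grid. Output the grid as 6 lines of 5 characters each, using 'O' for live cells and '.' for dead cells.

Hidden generation-0 cells (in order): (1,2), (2,0), (3,3), (5,3).
A hidden cell only influences target cells in its own 3x3 neighborhood. Try each of the 2^4 = 16 assignments, step the completed generation 0 forward once under B3/S23, and compare with the target:
  (1,2)=. (2,0)=. (3,3)=. (5,3)=. -> step gives (4,2)='.' but target has 'O' -> reject
  (1,2)=. (2,0)=. (3,3)=. (5,3)=O -> step reproduces the target at every cell -> ACCEPT
  (1,2)=. (2,0)=. (3,3)=O (5,3)=. -> step gives (3,2)='.' but target has 'O' -> reject
  (1,2)=. (2,0)=. (3,3)=O (5,3)=O -> step gives (3,2)='.' but target has 'O' -> reject
  (1,2)=. (2,0)=O (3,3)=. (5,3)=. -> step gives (1,0)='O' but target has '.' -> reject
  (1,2)=. (2,0)=O (3,3)=. (5,3)=O -> step gives (1,0)='O' but target has '.' -> reject
  (1,2)=. (2,0)=O (3,3)=O (5,3)=. -> step gives (1,0)='O' but target has '.' -> reject
  (1,2)=. (2,0)=O (3,3)=O (5,3)=O -> step gives (1,0)='O' but target has '.' -> reject
  (1,2)=O (2,0)=. (3,3)=. (5,3)=. -> step gives (1,1)='O' but target has '.' -> reject
  (1,2)=O (2,0)=. (3,3)=. (5,3)=O -> step gives (1,1)='O' but target has '.' -> reject
  (1,2)=O (2,0)=. (3,3)=O (5,3)=. -> step gives (1,1)='O' but target has '.' -> reject
  (1,2)=O (2,0)=. (3,3)=O (5,3)=O -> step gives (1,1)='O' but target has '.' -> reject
  (1,2)=O (2,0)=O (3,3)=. (5,3)=. -> step gives (1,0)='O' but target has '.' -> reject
  (1,2)=O (2,0)=O (3,3)=. (5,3)=O -> step gives (1,0)='O' but target has '.' -> reject
  (1,2)=O (2,0)=O (3,3)=O (5,3)=. -> step gives (1,0)='O' but target has '.' -> reject
  (1,2)=O (2,0)=O (3,3)=O (5,3)=O -> step gives (1,0)='O' but target has '.' -> reject
Unique solution: (1,2)=dead, (2,0)=dead, (3,3)=dead, (5,3)=live.
Check: live-neighbor counts of every cell in the completed generation 0:
01010
22111
10100
23321
11231
12322
Applying B3/S23 to generation 0 with these counts gives:
.....
.....
.....
.OO..
..OO.
..OO.
which matches the target exactly.

Answer: O...O
.....
.O...
.....
.OO.O
...O.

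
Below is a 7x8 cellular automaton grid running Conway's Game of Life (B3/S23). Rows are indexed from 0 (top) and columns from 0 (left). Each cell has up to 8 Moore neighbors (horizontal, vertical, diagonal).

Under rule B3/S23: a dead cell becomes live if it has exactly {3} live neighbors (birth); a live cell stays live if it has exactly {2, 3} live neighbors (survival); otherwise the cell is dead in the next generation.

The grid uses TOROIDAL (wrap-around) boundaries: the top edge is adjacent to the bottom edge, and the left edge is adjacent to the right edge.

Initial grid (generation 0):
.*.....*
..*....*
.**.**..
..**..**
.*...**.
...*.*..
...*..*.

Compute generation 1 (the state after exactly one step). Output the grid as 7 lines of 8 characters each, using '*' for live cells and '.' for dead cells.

Simulating step by step:
Generation 0 (given above): 19 live cells
Generation 1: 23 live cells
(generation 1 grid is the final answer)

Answer: *.*...**
..**..*.
**..**.*
*..*...*
...*.*.*
..*..*..
..*.*.*.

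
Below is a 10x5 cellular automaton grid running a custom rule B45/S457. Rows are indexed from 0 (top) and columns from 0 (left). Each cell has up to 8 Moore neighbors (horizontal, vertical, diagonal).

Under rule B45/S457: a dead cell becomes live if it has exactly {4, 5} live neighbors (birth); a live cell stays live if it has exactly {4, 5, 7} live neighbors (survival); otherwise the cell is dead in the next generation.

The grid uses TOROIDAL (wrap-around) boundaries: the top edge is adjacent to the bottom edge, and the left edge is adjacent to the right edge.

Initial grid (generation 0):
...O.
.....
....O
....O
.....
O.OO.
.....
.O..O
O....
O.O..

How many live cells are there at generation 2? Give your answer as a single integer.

Answer: 0

Derivation:
Simulating step by step:
Generation 0 (given above): 11 live cells
Generation 1: 1 live cells
.....
.....
.....
.....
.....
.....
.....
.....
.O...
.....
Generation 2: 0 live cells
.....
.....
.....
.....
.....
.....
.....
.....
.....
.....
Population at generation 2: 0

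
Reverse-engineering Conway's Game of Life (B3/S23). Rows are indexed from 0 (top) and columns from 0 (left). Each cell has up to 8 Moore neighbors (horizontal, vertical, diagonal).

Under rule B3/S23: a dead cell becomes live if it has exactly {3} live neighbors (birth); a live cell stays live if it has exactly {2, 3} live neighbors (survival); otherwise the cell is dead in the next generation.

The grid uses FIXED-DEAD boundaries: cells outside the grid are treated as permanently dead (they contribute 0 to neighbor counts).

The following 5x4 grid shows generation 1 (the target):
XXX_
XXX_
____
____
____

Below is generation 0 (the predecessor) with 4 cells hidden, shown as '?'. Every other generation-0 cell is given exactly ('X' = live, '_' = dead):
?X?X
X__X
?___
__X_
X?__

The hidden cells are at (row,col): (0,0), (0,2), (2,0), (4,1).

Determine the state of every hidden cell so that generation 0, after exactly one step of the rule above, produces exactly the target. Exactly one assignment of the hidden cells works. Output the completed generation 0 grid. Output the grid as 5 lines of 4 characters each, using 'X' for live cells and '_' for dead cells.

Answer: XX_X
X__X
____
__X_
X___

Derivation:
Hidden generation-0 cells (in order): (0,0), (0,2), (2,0), (4,1).
A hidden cell only influences target cells in its own 3x3 neighborhood. Try each of the 2^4 = 16 assignments, step the completed generation 0 forward once under B3/S23, and compare with the target:
  (0,0)=_ (0,2)=_ (2,0)=_ (4,1)=_ -> step gives (0,0)='_' but target has 'X' -> reject
  (0,0)=_ (0,2)=_ (2,0)=_ (4,1)=X -> step gives (0,0)='_' but target has 'X' -> reject
  (0,0)=_ (0,2)=_ (2,0)=X (4,1)=_ -> step gives (0,0)='_' but target has 'X' -> reject
  (0,0)=_ (0,2)=_ (2,0)=X (4,1)=X -> step gives (0,0)='_' but target has 'X' -> reject
  (0,0)=_ (0,2)=X (2,0)=_ (4,1)=_ -> step gives (0,0)='_' but target has 'X' -> reject
  (0,0)=_ (0,2)=X (2,0)=_ (4,1)=X -> step gives (0,0)='_' but target has 'X' -> reject
  (0,0)=_ (0,2)=X (2,0)=X (4,1)=_ -> step gives (0,0)='_' but target has 'X' -> reject
  (0,0)=_ (0,2)=X (2,0)=X (4,1)=X -> step gives (0,0)='_' but target has 'X' -> reject
  (0,0)=X (0,2)=_ (2,0)=_ (4,1)=_ -> step reproduces the target at every cell -> ACCEPT
  (0,0)=X (0,2)=_ (2,0)=_ (4,1)=X -> step gives (3,1)='X' but target has '_' -> reject
  (0,0)=X (0,2)=_ (2,0)=X (4,1)=_ -> step gives (1,1)='_' but target has 'X' -> reject
  (0,0)=X (0,2)=_ (2,0)=X (4,1)=X -> step gives (1,1)='_' but target has 'X' -> reject
  (0,0)=X (0,2)=X (2,0)=_ (4,1)=_ -> step gives (0,3)='X' but target has '_' -> reject
  (0,0)=X (0,2)=X (2,0)=_ (4,1)=X -> step gives (0,3)='X' but target has '_' -> reject
  (0,0)=X (0,2)=X (2,0)=X (4,1)=_ -> step gives (0,3)='X' but target has '_' -> reject
  (0,0)=X (0,2)=X (2,0)=X (4,1)=X -> step gives (0,3)='X' but target has '_' -> reject
Unique solution: (0,0)=live, (0,2)=dead, (2,0)=dead, (4,1)=dead.
Check: live-neighbor counts of every cell in the completed generation 0:
2231
2331
1222
1201
0211
Applying B3/S23 to generation 0 with these counts gives:
XXX_
XXX_
____
____
____
which matches the target exactly.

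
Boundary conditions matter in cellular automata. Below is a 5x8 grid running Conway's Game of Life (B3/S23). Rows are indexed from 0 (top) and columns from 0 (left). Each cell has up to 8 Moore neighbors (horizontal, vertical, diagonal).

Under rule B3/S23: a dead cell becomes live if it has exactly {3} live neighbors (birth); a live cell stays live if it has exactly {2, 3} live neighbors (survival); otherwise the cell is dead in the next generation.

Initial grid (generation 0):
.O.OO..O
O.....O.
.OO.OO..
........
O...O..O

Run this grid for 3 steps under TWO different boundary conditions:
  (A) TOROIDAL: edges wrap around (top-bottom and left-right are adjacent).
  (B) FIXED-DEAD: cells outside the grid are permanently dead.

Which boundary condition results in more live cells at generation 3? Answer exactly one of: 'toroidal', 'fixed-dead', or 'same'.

Answer: same

Derivation:
Under TOROIDAL boundary, generation 3:
...O...O
........
...OOO..
.O..OO.O
.O.OO..O
Population = 13

Under FIXED-DEAD boundary, generation 3:
........
.O......
.OOOOOO.
..O.O.O.
...OOO..
Population = 13

Comparison: toroidal=13, fixed-dead=13 -> same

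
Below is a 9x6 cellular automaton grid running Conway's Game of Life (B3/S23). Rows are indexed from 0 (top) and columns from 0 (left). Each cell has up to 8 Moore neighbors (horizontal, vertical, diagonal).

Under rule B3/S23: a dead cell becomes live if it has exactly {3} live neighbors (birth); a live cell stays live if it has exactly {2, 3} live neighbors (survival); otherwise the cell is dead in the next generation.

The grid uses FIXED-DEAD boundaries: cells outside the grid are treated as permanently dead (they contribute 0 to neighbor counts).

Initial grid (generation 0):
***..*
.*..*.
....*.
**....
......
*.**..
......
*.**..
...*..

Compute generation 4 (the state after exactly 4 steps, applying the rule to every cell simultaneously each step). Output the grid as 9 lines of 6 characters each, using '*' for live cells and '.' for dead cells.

Answer: ....*.
.....*
....*.
......
......
......
......
..**..
..**..

Derivation:
Simulating step by step:
Generation 0 (given above): 16 live cells
Generation 1: 17 live cells
***...
******
**....
......
*.*...
......
......
..**..
..**..
Generation 2: 12 live cells
*...*.
...**.
*..**.
*.....
......
......
......
..**..
..**..
Generation 3: 9 live cells
...**.
.....*
...**.
......
......
......
......
..**..
..**..
Generation 4: 7 live cells
(generation 4 grid is the final answer)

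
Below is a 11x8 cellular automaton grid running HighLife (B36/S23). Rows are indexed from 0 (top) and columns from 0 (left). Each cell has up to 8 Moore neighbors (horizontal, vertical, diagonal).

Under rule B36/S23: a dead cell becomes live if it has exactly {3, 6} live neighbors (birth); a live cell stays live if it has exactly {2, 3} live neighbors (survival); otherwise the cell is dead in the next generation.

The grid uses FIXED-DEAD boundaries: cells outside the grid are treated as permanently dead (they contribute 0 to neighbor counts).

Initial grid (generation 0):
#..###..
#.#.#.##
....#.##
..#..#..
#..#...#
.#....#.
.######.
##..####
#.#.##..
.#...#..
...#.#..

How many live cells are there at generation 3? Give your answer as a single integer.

Simulating step by step:
Generation 0 (given above): 39 live cells
Generation 1: 35 live cells
.#.####.
.#...#.#
.#..#..#
...###.#
.##...#.
##....##
...#....
#..#...#
#.##....
.###.##.
....#...
Generation 2: 41 live cells
..#.###.
##.#...#
..##...#
.#.###.#
#####...
##....##
###...##
.#.##...
#.....#.
.#...#..
..####..
Generation 3: 41 live cells
.######.
.#...#.#
#......#
#....##.
.......#
..#..###
...#.###
...#.###
###.##..
.###.##.
..####..
Population at generation 3: 41

Answer: 41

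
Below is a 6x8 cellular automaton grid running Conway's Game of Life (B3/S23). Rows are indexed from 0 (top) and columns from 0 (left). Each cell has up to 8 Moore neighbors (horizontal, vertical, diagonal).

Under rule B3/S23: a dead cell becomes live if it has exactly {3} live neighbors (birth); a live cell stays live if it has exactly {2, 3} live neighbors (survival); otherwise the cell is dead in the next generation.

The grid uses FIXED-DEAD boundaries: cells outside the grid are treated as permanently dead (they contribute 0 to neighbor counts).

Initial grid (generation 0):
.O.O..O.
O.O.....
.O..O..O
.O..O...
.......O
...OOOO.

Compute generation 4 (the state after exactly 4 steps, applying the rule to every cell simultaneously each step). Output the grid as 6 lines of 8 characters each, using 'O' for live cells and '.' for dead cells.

Answer: .OO.....
O..O....
O...O...
....OO..
..O.....
...OO...

Derivation:
Simulating step by step:
Generation 0 (given above): 15 live cells
Generation 1: 14 live cells
.OO.....
O.OO....
OOOO....
........
...O..O.
....OOO.
Generation 2: 13 live cells
.OOO....
O.......
O..O....
.O.O....
....O.O.
....OOO.
Generation 3: 15 live cells
.OO.....
O..O....
OOO.....
..OOO...
...OO.O.
....O.O.
Generation 4: 11 live cells
(generation 4 grid is the final answer)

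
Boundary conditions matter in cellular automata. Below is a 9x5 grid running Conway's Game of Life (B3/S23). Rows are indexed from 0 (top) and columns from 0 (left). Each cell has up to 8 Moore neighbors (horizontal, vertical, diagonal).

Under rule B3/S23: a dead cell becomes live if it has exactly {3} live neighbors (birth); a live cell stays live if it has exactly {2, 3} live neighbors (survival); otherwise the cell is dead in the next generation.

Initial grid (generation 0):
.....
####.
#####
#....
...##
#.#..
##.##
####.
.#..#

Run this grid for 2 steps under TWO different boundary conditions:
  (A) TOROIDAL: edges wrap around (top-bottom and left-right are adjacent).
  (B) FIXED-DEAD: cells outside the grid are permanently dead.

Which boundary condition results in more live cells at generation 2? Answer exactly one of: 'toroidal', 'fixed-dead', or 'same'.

Under TOROIDAL boundary, generation 2:
#.###
.....
.....
#...#
#####
#####
.....
.....
#.###
Population = 20

Under FIXED-DEAD boundary, generation 2:
.#...
.#.#.
.....
.....
###..
.###.
.....
.....
.....
Population = 9

Comparison: toroidal=20, fixed-dead=9 -> toroidal

Answer: toroidal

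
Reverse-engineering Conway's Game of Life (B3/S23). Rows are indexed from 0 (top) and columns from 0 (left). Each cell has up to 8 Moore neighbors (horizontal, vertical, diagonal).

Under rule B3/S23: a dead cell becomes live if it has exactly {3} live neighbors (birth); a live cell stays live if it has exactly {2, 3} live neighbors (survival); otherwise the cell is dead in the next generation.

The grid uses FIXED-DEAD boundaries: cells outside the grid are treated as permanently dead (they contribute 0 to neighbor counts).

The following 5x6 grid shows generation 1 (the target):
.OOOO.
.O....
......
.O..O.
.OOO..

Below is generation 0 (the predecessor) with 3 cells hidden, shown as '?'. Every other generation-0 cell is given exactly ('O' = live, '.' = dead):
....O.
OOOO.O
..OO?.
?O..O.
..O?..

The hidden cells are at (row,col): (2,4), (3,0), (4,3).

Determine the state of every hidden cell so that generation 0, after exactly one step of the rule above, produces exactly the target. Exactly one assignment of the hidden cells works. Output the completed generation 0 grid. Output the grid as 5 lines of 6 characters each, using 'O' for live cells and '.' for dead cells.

Answer: ....O.
OOOO.O
..OO..
OO..O.
..OO..

Derivation:
Hidden generation-0 cells (in order): (2,4), (3,0), (4,3).
A hidden cell only influences target cells in its own 3x3 neighborhood. Try each of the 2^3 = 8 assignments, step the completed generation 0 forward once under B3/S23, and compare with the target:
  (2,4)=. (3,0)=. (4,3)=. -> step gives (2,0)='O' but target has '.' -> reject
  (2,4)=. (3,0)=. (4,3)=O -> step gives (2,0)='O' but target has '.' -> reject
  (2,4)=. (3,0)=O (4,3)=. -> step gives (3,4)='.' but target has 'O' -> reject
  (2,4)=. (3,0)=O (4,3)=O -> step reproduces the target at every cell -> ACCEPT
  (2,4)=O (3,0)=. (4,3)=. -> step gives (1,5)='O' but target has '.' -> reject
  (2,4)=O (3,0)=. (4,3)=O -> step gives (1,5)='O' but target has '.' -> reject
  (2,4)=O (3,0)=O (4,3)=. -> step gives (1,5)='O' but target has '.' -> reject
  (2,4)=O (3,0)=O (4,3)=O -> step gives (1,5)='O' but target has '.' -> reject
Unique solution: (2,4)=dead, (3,0)=live, (4,3)=live.
Check: live-neighbor counts of every cell in the completed generation 0:
233322
134441
465442
135521
232221
Applying B3/S23 to generation 0 with these counts gives:
.OOOO.
.O....
......
.O..O.
.OOO..
which matches the target exactly.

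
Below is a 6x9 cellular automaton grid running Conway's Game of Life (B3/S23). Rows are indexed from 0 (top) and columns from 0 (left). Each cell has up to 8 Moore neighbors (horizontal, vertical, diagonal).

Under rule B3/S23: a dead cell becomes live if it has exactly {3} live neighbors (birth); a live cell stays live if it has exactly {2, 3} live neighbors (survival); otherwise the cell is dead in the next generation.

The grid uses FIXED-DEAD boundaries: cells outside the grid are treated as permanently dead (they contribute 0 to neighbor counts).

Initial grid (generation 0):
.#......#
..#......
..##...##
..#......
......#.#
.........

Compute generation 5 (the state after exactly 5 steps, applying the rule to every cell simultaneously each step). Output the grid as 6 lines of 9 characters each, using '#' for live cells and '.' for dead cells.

Answer: ..##.....
.#..#....
..#.#....
...#.....
.........
.........

Derivation:
Simulating step by step:
Generation 0 (given above): 10 live cells
Generation 1: 11 live cells
.........
.###...##
.###.....
..##....#
.........
.........
Generation 2: 8 live cells
..#......
.#.#.....
....#..##
.#.#.....
.........
.........
Generation 3: 5 live cells
..#......
..##.....
...##....
.........
.........
.........
Generation 4: 7 live cells
..##.....
..#.#....
..###....
.........
.........
.........
Generation 5: 7 live cells
(generation 5 grid is the final answer)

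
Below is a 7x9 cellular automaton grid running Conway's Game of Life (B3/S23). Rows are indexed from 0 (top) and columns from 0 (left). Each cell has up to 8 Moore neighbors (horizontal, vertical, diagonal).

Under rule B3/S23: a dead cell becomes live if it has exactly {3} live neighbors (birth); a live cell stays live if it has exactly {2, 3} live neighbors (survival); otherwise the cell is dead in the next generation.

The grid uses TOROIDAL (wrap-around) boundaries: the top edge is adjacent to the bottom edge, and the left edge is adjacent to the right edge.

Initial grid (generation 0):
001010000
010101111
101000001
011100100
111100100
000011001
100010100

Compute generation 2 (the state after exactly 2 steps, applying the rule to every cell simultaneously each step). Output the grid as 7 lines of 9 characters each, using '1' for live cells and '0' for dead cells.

Simulating step by step:
Generation 0 (given above): 26 live cells
Generation 1: 26 live cells
111010001
010111111
000011001
000000011
100000110
001010111
000010000
Generation 2: 16 live cells
(generation 2 grid is the final answer)

Answer: 011000101
010000100
000100000
100001000
100001000
000100101
001010000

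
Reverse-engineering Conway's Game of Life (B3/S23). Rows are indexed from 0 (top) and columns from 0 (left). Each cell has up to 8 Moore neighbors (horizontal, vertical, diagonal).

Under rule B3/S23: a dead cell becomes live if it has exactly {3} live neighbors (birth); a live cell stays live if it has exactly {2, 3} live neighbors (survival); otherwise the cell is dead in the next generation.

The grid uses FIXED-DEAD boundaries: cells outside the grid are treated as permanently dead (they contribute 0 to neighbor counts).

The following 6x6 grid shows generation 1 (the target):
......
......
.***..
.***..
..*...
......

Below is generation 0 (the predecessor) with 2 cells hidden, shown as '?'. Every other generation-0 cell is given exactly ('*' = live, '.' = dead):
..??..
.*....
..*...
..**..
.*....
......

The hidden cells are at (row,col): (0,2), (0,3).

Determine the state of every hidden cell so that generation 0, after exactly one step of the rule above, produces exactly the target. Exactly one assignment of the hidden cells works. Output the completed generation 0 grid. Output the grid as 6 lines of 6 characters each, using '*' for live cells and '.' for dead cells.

Answer: ......
.*....
..*...
..**..
.*....
......

Derivation:
Hidden generation-0 cells (in order): (0,2), (0,3).
A hidden cell only influences target cells in its own 3x3 neighborhood. Try each of the 2^2 = 4 assignments, step the completed generation 0 forward once under B3/S23, and compare with the target:
  (0,2)=. (0,3)=. -> step reproduces the target at every cell -> ACCEPT
  (0,2)=. (0,3)=* -> step gives (1,2)='*' but target has '.' -> reject
  (0,2)=* (0,3)=. -> step gives (1,1)='*' but target has '.' -> reject
  (0,2)=* (0,3)=* -> step gives (0,2)='*' but target has '.' -> reject
Unique solution: (0,2)=dead, (0,3)=dead.
Check: live-neighbor counts of every cell in the completed generation 0:
111000
112100
133310
133210
113210
111000
Applying B3/S23 to generation 0 with these counts gives:
......
......
.***..
.***..
..*...
......
which matches the target exactly.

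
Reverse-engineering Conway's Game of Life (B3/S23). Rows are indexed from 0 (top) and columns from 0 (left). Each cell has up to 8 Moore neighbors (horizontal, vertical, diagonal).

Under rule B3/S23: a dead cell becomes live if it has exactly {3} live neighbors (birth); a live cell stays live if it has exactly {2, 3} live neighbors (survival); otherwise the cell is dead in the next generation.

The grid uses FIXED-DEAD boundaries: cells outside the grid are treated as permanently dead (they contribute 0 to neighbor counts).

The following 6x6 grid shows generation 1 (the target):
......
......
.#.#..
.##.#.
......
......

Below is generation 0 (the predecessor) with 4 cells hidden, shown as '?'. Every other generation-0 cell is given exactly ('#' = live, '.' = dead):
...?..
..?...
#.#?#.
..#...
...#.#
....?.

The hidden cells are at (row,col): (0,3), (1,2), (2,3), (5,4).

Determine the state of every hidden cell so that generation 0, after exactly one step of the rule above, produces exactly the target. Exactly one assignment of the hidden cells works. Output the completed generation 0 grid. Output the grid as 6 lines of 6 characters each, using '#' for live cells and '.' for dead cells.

Answer: ......
......
#.#.#.
..#...
...#.#
......

Derivation:
Hidden generation-0 cells (in order): (0,3), (1,2), (2,3), (5,4).
A hidden cell only influences target cells in its own 3x3 neighborhood. Try each of the 2^4 = 16 assignments, step the completed generation 0 forward once under B3/S23, and compare with the target:
  (0,3)=. (1,2)=. (2,3)=. (5,4)=. -> step reproduces the target at every cell -> ACCEPT
  (0,3)=. (1,2)=. (2,3)=. (5,4)=# -> step gives (4,3)='#' but target has '.' -> reject
  (0,3)=. (1,2)=. (2,3)=# (5,4)=. -> step gives (1,3)='#' but target has '.' -> reject
  (0,3)=. (1,2)=. (2,3)=# (5,4)=# -> step gives (1,3)='#' but target has '.' -> reject
  (0,3)=. (1,2)=# (2,3)=. (5,4)=. -> step gives (1,1)='#' but target has '.' -> reject
  (0,3)=. (1,2)=# (2,3)=. (5,4)=# -> step gives (1,1)='#' but target has '.' -> reject
  (0,3)=. (1,2)=# (2,3)=# (5,4)=. -> step gives (1,1)='#' but target has '.' -> reject
  (0,3)=. (1,2)=# (2,3)=# (5,4)=# -> step gives (1,1)='#' but target has '.' -> reject
  (0,3)=# (1,2)=. (2,3)=. (5,4)=. -> step gives (1,3)='#' but target has '.' -> reject
  (0,3)=# (1,2)=. (2,3)=. (5,4)=# -> step gives (1,3)='#' but target has '.' -> reject
  (0,3)=# (1,2)=. (2,3)=# (5,4)=. -> step gives (1,2)='#' but target has '.' -> reject
  (0,3)=# (1,2)=. (2,3)=# (5,4)=# -> step gives (1,2)='#' but target has '.' -> reject
  (0,3)=# (1,2)=# (2,3)=. (5,4)=. -> step gives (1,1)='#' but target has '.' -> reject
  (0,3)=# (1,2)=# (2,3)=. (5,4)=# -> step gives (1,1)='#' but target has '.' -> reject
  (0,3)=# (1,2)=# (2,3)=# (5,4)=. -> step gives (1,1)='#' but target has '.' -> reject
  (0,3)=# (1,2)=# (2,3)=# (5,4)=# -> step gives (1,1)='#' but target has '.' -> reject
Unique solution: (0,3)=dead, (1,2)=dead, (2,3)=dead, (5,4)=dead.
Check: live-neighbor counts of every cell in the completed generation 0:
000000
121211
031301
132432
012120
001121
Applying B3/S23 to generation 0 with these counts gives:
......
......
.#.#..
.##.#.
......
......
which matches the target exactly.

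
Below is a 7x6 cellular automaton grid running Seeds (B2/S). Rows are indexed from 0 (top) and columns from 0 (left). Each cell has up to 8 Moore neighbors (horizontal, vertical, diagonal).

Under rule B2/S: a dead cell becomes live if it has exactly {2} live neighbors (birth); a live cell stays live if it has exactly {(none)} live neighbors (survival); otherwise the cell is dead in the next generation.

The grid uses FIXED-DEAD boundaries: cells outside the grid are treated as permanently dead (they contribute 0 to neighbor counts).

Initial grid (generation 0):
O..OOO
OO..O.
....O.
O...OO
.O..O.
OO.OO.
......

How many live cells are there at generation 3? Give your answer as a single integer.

Simulating step by step:
Generation 0 (given above): 17 live cells
Generation 1: 9 live cells
..O...
..O...
......
.O....
......
.....O
OOOOO.
Generation 2: 8 live cells
.O.O..
.O.O..
.OO...
......
......
O.....
.....O
Generation 3: 7 live cells
O...O.
....O.
O..O..
.OO...
......
......
......
Population at generation 3: 7

Answer: 7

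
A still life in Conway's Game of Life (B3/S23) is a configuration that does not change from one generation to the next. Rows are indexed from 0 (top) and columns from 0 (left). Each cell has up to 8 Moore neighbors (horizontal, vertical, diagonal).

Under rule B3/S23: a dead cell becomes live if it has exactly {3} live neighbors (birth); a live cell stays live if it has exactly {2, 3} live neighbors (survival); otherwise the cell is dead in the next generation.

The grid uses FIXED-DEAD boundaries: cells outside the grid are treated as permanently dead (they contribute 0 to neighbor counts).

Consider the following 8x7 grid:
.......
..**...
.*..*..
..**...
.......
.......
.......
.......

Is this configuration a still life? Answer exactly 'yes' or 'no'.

Compute generation 1 and compare to generation 0 (given above):
Generation 1:
.......
..**...
.*..*..
..**...
.......
.......
.......
.......
The grids are IDENTICAL -> still life.

Answer: yes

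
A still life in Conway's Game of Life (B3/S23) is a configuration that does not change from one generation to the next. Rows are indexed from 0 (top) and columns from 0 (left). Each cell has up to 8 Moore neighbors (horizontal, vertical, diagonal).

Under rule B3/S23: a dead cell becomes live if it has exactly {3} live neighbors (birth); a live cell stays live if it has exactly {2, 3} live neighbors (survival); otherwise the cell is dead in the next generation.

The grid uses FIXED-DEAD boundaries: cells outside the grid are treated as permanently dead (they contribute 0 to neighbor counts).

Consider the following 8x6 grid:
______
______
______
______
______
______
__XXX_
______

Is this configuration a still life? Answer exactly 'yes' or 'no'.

Compute generation 1 and compare to generation 0 (given above):
Generation 1:
______
______
______
______
______
___X__
___X__
___X__
Cell (5,3) differs: gen0=0 vs gen1=1 -> NOT a still life.

Answer: no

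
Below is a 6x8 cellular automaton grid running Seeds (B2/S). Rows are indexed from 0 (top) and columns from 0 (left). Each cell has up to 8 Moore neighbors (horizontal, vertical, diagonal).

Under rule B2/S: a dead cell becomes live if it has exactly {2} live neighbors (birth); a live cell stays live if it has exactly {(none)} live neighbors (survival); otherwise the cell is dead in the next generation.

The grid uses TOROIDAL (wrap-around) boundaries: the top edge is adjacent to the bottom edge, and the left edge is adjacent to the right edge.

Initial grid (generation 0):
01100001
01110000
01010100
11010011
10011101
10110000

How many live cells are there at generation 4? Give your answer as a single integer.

Answer: 3

Derivation:
Simulating step by step:
Generation 0 (given above): 22 live cells
Generation 1: 3 live cells
00001000
00000010
00000000
00000000
00000000
00000100
Generation 2: 3 live cells
00000010
00000100
00000000
00000000
00000000
00001000
Generation 3: 3 live cells
00001000
00000010
00000000
00000000
00000000
00000100
Generation 4: 3 live cells
00000010
00000100
00000000
00000000
00000000
00001000
Population at generation 4: 3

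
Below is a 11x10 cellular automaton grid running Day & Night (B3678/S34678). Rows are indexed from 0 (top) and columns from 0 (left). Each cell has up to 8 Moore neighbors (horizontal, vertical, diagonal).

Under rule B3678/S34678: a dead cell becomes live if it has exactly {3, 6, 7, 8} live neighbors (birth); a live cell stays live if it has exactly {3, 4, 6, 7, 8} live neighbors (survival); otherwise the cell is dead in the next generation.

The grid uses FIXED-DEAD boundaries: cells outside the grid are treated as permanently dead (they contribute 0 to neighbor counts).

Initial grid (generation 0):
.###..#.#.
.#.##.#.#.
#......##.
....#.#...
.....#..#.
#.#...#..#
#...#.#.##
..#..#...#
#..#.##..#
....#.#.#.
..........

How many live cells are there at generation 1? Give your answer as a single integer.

Simulating step by step:
Generation 0 (given above): 37 live cells
Generation 1: 36 live cells
..####....
##.#.#.###
...##.##..
.....#..#.
.....###..
.#.......#
...#...###
.#.#.#.#.#
.....####.
.......#..
..........
Population at generation 1: 36

Answer: 36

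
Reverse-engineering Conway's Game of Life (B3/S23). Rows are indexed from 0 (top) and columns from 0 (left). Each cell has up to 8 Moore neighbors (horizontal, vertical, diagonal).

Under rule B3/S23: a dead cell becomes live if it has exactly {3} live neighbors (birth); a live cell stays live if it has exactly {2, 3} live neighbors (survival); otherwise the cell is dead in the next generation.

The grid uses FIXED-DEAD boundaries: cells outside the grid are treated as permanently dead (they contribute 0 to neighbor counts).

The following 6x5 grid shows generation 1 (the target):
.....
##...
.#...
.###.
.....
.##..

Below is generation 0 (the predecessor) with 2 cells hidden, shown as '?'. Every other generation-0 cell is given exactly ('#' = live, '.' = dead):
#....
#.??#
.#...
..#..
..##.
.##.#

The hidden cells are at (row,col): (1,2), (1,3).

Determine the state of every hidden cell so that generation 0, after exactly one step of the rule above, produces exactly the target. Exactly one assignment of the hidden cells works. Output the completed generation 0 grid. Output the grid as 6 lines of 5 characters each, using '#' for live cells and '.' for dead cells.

Answer: #....
#...#
.#...
..#..
..##.
.##.#

Derivation:
Hidden generation-0 cells (in order): (1,2), (1,3).
A hidden cell only influences target cells in its own 3x3 neighborhood. Try each of the 2^2 = 4 assignments, step the completed generation 0 forward once under B3/S23, and compare with the target:
  (1,2)=. (1,3)=. -> step reproduces the target at every cell -> ACCEPT
  (1,2)=. (1,3)=# -> step gives (2,2)='#' but target has '.' -> reject
  (1,2)=# (1,3)=. -> step gives (0,1)='#' but target has '.' -> reject
  (1,2)=# (1,3)=# -> step gives (0,1)='#' but target has '.' -> reject
Unique solution: (1,2)=dead, (1,3)=dead.
Check: live-neighbor counts of every cell in the completed generation 0:
12011
23110
22221
13331
14442
12341
Applying B3/S23 to generation 0 with these counts gives:
.....
##...
.#...
.###.
.....
.##..
which matches the target exactly.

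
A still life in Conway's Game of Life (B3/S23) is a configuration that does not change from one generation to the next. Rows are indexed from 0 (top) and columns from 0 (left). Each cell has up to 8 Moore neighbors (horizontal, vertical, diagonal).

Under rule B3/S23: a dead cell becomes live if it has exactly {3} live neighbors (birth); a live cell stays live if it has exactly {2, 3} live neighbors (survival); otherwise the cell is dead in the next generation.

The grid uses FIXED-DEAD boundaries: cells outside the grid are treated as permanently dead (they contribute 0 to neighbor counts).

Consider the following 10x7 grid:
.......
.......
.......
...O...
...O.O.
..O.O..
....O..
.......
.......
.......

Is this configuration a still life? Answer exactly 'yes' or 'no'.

Compute generation 1 and compare to generation 0 (given above):
Generation 1:
.......
.......
.......
....O..
..OO...
....OO.
...O...
.......
.......
.......
Cell (3,3) differs: gen0=1 vs gen1=0 -> NOT a still life.

Answer: no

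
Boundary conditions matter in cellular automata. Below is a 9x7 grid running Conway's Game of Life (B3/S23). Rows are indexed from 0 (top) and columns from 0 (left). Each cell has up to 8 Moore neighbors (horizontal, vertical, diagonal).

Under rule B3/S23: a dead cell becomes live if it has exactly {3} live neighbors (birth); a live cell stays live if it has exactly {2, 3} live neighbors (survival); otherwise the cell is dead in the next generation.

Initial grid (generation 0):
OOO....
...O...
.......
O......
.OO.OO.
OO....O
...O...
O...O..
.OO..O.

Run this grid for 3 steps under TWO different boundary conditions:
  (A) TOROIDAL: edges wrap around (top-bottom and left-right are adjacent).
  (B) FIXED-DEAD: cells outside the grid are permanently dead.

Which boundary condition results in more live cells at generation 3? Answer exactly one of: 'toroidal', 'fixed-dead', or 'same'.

Under TOROIDAL boundary, generation 3:
O.O....
O..O...
.OO....
.O.O...
..OO...
...OOO.
O.OO...
O....OO
OO..O.O
Population = 23

Under FIXED-DEAD boundary, generation 3:
.OO....
O..O...
.OO....
...O...
.OOO.O.
.OOO.OO
...O.O.
..O.O..
..O....
Population = 21

Comparison: toroidal=23, fixed-dead=21 -> toroidal

Answer: toroidal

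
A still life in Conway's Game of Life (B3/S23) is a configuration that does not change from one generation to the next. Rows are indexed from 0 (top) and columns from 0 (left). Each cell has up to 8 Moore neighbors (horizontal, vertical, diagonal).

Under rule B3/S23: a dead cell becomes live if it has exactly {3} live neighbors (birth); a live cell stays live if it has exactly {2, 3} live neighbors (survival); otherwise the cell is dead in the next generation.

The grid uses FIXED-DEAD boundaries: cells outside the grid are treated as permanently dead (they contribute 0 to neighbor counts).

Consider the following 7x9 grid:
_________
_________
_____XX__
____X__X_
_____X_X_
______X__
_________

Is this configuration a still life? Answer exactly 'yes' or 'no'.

Answer: yes

Derivation:
Compute generation 1 and compare to generation 0 (given above):
Generation 1:
_________
_________
_____XX__
____X__X_
_____X_X_
______X__
_________
The grids are IDENTICAL -> still life.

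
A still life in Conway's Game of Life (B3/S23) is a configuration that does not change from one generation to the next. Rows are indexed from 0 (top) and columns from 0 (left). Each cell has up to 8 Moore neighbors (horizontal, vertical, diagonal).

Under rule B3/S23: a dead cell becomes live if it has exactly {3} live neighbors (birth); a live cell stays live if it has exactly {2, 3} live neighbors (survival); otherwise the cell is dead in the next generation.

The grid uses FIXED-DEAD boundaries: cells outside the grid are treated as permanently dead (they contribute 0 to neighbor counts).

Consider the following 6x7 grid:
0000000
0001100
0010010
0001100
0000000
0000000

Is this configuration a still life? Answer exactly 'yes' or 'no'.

Compute generation 1 and compare to generation 0 (given above):
Generation 1:
0000000
0001100
0010010
0001100
0000000
0000000
The grids are IDENTICAL -> still life.

Answer: yes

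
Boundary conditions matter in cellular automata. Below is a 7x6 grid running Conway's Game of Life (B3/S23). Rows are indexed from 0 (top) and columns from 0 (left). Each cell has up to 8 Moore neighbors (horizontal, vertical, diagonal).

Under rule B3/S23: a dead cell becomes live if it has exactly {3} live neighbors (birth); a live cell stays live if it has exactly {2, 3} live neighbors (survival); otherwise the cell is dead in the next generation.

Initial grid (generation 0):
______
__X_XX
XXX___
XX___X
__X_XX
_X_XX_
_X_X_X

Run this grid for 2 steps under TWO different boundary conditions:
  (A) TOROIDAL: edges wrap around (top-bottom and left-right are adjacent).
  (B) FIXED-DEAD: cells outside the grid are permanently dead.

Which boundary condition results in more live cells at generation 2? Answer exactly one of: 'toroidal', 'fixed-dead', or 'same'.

Under TOROIDAL boundary, generation 2:
______
X_____
_X____
____X_
__XX__
_XX___
X__XXX
Population = 11

Under FIXED-DEAD boundary, generation 2:
______
_XX___
_____X
X_____
X_XX_X
_XX___
______
Population = 10

Comparison: toroidal=11, fixed-dead=10 -> toroidal

Answer: toroidal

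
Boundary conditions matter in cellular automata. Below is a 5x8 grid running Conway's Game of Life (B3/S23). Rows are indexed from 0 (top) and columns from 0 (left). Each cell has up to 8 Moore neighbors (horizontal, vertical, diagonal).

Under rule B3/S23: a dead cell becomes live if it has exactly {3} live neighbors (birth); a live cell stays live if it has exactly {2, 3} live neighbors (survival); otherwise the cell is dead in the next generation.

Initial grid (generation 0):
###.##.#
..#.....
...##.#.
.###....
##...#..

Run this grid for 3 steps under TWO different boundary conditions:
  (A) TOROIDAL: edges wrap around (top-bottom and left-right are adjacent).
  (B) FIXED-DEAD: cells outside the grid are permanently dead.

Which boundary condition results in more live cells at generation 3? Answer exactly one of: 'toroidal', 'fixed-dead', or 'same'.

Answer: toroidal

Derivation:
Under TOROIDAL boundary, generation 3:
#..#....
........
...####.
####.#.#
....#...
Population = 13

Under FIXED-DEAD boundary, generation 3:
..#.....
#.......
...###..
....##..
.#......
Population = 8

Comparison: toroidal=13, fixed-dead=8 -> toroidal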